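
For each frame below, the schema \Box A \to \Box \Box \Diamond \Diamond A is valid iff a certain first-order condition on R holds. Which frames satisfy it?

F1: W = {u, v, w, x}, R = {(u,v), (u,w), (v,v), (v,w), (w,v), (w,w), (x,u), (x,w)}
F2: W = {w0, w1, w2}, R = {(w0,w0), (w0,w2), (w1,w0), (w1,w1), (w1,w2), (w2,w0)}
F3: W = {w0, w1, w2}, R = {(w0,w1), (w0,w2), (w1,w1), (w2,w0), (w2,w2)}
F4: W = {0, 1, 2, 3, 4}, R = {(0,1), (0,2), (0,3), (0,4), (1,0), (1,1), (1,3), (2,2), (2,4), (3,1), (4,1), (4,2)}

F1, F2, F4

Frame correspondent (Sahlqvist): \forall x \forall z (x R^2 z \to \exists w (xRw \wedge z R^2 w)) — i.e. a generalized confluence (Geach) condition.
F1: ✓.
F2: ✓.
F3: fails — w2R²w1 but no w with w2Rw and w1R²w.
F4: ✓.
Valid on: F1, F2, F4.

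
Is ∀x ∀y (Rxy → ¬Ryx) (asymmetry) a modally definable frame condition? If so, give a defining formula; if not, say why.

No

If a class were modally definable it would be closed under surjective bounded morphisms (Goldblatt–Thomason).
The 3-cycle (worlds w0,w1,w2 with w0→w1→w2→w0) is asymmetric. Mapping every world to a single reflexive point • is a surjective bounded morphism, and the reflexive point is not asymmetric (R•• but asymmetry requires ¬R••).
So the class is not modally definable.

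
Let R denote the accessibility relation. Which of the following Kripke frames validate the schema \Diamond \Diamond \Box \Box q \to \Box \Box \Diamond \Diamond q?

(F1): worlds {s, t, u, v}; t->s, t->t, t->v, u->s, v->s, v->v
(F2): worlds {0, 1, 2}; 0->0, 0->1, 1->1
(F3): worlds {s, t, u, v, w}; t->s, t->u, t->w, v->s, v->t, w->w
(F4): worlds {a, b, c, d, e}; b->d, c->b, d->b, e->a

The schema corresponds to a generalized confluence (Geach) condition: \forall x \forall y \forall z ((x R^2 y \wedge x R^2 z) \to \exists w (y R^2 w \wedge z R^2 w)).
(F1): fails — tR²s, tR²s but no w with sR²w and sR²w.
(F2): ✓.
(F3): fails — vR²s, vR²s but no w* with sR²w* and sR²w*.
(F4): ✓.
Valid on: (F2), (F4).

(F2), (F4)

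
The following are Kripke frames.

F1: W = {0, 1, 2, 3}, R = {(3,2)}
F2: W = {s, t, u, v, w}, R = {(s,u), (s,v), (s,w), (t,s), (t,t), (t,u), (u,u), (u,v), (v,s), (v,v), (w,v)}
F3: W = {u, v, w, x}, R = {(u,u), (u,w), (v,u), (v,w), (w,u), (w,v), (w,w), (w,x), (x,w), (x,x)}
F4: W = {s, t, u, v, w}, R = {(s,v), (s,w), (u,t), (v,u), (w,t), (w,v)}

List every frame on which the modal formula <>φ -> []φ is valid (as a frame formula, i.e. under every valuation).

F1

Frame correspondent (Sahlqvist): forall x forall y forall z (Rxy & Rxz -> y = z) — i.e. partial functionality.
F1: condition met.
F2: fails — s sees both u and v.
F3: fails — u sees both u and w.
F4: fails — s sees both v and w.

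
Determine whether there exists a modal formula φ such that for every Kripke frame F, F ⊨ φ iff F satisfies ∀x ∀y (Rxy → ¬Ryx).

No

Any modally definable frame class is closed under surjective bounded morphisms.
The 5-cycle (worlds w0,w1,w2,w3,w4 with w0→w1→w2→w3→w4→w0) is asymmetric. Mapping every world to a single reflexive point • is a surjective bounded morphism, and the reflexive point is not asymmetric (R•• but asymmetry requires ¬R••).
So no modal formula (or set of formulas) defines exactly the asymmetric frames.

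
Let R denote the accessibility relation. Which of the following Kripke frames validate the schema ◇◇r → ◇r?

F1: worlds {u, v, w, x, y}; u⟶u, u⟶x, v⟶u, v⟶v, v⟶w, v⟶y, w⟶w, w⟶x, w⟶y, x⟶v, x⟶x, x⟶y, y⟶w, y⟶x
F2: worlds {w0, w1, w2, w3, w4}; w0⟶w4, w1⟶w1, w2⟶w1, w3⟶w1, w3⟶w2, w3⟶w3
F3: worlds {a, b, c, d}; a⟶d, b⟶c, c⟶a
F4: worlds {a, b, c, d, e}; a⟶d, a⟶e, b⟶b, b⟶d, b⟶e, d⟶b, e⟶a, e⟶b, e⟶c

The schema corresponds to transitivity: ∀x ∀y ∀z (Rxy ∧ Ryz → Rxz).
F1: fails — Ryx and Rxy but not Ryy.
F2: satisfies the condition.
F3: fails — Rca and Rad but not Rcd.
F4: fails — Reb and Rbe but not Ree.

F2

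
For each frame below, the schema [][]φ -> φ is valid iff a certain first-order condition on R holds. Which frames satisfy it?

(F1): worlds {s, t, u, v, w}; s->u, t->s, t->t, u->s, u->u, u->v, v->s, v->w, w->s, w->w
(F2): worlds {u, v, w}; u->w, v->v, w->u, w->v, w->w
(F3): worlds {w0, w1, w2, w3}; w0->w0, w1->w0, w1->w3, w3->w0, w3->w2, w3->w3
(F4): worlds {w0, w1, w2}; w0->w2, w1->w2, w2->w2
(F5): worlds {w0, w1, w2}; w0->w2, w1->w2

(F2)

This is the axiom for a generalized confluence (Geach) condition; its first-order frame correspondent is forall x exists w (x R^2 w & x = w).
(F1): fails — at v but no w* with vR²w* and v=w*.
(F2): holds.
(F3): fails — at w1 but no w with w1R²w and w1=w.
(F4): fails — at w0 but no w with w0R²w and w0=w.
(F5): fails — at w0 but no w with w0R²w and w0=w.
Valid on: (F2).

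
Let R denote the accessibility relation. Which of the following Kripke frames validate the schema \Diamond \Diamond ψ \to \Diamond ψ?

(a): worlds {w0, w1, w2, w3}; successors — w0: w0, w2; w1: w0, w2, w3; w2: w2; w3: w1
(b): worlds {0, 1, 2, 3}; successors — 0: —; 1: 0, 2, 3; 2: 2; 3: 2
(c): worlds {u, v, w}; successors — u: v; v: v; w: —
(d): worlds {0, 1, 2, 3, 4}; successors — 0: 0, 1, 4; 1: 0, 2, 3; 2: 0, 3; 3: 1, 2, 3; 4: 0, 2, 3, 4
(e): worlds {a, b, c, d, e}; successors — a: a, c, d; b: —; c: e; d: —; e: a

Frame correspondent (Sahlqvist): \forall x \forall y \forall z (Rxy \wedge Ryz \to Rxz) — i.e. transitivity.
(a): fails — Rw3w1 and Rw1w2 but not Rw3w2.
(b): satisfies the condition.
(c): satisfies the condition.
(d): fails — R10 and R01 but not R11.
(e): fails — Rea and Rac but not Rec.

(b), (c)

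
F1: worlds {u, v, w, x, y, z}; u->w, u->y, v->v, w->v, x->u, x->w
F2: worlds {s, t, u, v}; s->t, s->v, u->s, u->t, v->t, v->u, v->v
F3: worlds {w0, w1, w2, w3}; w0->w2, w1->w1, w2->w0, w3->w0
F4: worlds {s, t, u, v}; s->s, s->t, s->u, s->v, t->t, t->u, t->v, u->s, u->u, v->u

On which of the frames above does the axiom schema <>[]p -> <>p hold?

This is the axiom for a generalized confluence (Geach) condition; its first-order frame correspondent is forall x forall y (xRy -> exists w (yRw & xRw)).
F1: fails — uRw but no t with wRt and uRt.
F2: fails — sRt but no w with tRw and sRw.
F3: fails — w0Rw2 but no w with w2Rw and w0Rw.
F4: satisfies the condition.

F4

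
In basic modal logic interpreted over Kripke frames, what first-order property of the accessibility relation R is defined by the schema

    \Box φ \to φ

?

reflexivity: \forall x Rxx

Suppose □φ→φ is valid. At any x set V(φ)={w : Rxw}. Then □φ holds at x, so φ holds at x, i.e. Rxx.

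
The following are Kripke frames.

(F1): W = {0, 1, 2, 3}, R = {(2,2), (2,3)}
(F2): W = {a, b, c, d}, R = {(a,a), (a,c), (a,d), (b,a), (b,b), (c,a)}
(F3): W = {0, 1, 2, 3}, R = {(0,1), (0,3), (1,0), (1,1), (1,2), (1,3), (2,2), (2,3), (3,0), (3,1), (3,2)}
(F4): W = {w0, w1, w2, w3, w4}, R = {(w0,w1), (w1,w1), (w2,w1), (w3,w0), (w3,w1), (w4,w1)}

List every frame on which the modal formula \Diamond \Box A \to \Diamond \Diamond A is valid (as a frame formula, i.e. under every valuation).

This is the axiom for a generalized confluence (Geach) condition; its first-order frame correspondent is \forall x \forall y (xRy \to \exists w (yRw \wedge x R^2 w)).
(F1): fails — 2R3 but no w with 3Rw and 2R²w.
(F2): fails — aRd but no w with dRw and aR²w.
(F3): condition met.
(F4): condition met.
Valid on: (F3), (F4).

(F3), (F4)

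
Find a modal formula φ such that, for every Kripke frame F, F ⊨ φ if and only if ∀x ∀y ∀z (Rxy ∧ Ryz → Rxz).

□r → □□r

The condition is transitivity. The 4 schema □r → □□r defines it.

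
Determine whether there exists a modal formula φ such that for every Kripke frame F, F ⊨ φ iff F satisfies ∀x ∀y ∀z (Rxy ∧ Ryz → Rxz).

Yes, by □r → □□r

This is a Sahlqvist condition; the 4 axiom □r → □□r defines it.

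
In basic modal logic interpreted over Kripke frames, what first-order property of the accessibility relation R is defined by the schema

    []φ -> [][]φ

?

transitivity

Suppose □φ→□□φ is valid. Take Rxy, Ryz and set V(φ)={w : Rxw}. Then □φ at x, so □□φ at x, so □φ at y, so φ at z, i.e. Rxz.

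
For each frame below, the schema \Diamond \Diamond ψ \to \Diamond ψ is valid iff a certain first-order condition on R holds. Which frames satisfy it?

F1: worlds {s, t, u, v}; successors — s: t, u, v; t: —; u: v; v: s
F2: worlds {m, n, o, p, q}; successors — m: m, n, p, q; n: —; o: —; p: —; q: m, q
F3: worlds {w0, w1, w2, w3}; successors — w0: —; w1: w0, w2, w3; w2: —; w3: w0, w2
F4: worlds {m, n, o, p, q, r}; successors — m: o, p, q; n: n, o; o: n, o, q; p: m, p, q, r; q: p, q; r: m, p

F3

Frame correspondent (Sahlqvist): \forall x \forall y \forall z (Rxy \wedge Ryz \to Rxz) — i.e. transitivity.
F1: fails — Ruv and Rvs but not Rus.
F2: fails — Rqm and Rmn but not Rqn.
F3: ✓.
F4: fails — Rpm and Rmo but not Rpo.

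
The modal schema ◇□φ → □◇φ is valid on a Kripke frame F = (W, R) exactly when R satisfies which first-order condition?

convergence

This is the .2 axiom.
Its frame correspondent is convergence — ∀x ∀y ∀z (Rxy ∧ Rxz → ∃w (Ryw ∧ Rzw)).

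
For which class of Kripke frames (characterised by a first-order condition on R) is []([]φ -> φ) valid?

Shift-reflexivity

Suppose □(□φ→φ) is valid. Take Rxy and set V(φ)={w : Ryw}. Then at y, □φ holds; since □(□φ→φ) at x, □φ→φ at y, so φ at y, i.e. Ryy.
Conversely, any frame satisfying forall x forall y (Rxy -> Ryy) validates the schema.
So the correspondent is shift-reflexivity.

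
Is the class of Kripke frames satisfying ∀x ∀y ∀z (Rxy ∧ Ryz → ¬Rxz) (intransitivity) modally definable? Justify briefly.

If a class were modally definable it would be closed under surjective bounded morphisms (Goldblatt–Thomason).
The 5-cycle (worlds s,t,u,v,w with s→t→u→v→w→s) is intransitive. Mapping every world to a single reflexive point • is a surjective bounded morphism; the reflexive point is not intransitive (R••∧R•• but R••).
So no modal formula (or set of formulas) defines exactly the intransitive frames.

Not modally definable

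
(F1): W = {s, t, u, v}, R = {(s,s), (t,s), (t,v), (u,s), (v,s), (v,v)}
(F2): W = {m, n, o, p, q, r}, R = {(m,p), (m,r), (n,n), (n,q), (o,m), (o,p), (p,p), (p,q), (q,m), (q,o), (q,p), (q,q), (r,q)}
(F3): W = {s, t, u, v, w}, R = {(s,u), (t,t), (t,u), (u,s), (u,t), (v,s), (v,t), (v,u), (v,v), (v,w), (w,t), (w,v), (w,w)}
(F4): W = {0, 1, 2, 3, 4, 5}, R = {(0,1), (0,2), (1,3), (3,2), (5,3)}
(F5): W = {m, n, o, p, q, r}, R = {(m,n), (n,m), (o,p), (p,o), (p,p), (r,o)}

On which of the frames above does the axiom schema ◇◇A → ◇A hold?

(F1)

Frame correspondent (Sahlqvist): ∀x ∀y ∀z (Rxy ∧ Ryz → Rxz) — i.e. transitivity.
(F1): ✓.
(F2): fails — Rom and Rmr but not Ror.
(F3): fails — Rwt and Rtu but not Rwu.
(F4): fails — R53 and R32 but not R52.
(F5): fails — Rop and Rpo but not Roo.
Valid on: (F1).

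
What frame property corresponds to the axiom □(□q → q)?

shift-reflexivity: ∀x ∀y (Rxy → Ryy)

This is the T□ axiom.
It corresponds to shift-reflexivity: ∀x ∀y (Rxy → Ryy).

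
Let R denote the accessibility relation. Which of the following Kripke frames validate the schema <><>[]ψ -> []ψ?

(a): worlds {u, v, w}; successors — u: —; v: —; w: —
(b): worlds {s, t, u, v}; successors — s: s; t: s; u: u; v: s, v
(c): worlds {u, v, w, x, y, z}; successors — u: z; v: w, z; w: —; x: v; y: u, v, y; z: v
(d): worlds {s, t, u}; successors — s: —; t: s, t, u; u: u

Frame correspondent (Sahlqvist): forall x forall y forall z ((x R^2 y & xRz) -> exists w (yRw & z = w)) — i.e. a generalized confluence (Geach) condition.
(a): holds.
(b): fails — vR²s, vRv but no w with sRw and v=w.
(c): fails — xR²w, xRv but no t with wRt and v=t.
(d): fails — tR²s, tRs but no w with sRw and s=w.

(a)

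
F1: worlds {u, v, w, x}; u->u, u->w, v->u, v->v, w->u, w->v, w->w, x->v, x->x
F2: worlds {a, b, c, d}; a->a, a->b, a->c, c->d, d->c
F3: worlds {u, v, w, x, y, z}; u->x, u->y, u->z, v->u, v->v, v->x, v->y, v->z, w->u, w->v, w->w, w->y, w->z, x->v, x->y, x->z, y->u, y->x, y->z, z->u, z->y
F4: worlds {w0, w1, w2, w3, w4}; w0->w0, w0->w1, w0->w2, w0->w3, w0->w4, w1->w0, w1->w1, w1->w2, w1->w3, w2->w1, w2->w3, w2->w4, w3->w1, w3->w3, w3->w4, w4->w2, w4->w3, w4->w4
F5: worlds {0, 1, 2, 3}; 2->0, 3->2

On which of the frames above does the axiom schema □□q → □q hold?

F1, F3, F4

Frame correspondent (Sahlqvist): ∀x ∀y (Rxy → ∃z (Rxz ∧ Rzy)) — i.e. density.
F1: condition met.
F2: fails — Rcd but no z with Rcz and Rzd.
F3: condition met.
F4: condition met.
F5: fails — R20 but no z with R2z and Rz0.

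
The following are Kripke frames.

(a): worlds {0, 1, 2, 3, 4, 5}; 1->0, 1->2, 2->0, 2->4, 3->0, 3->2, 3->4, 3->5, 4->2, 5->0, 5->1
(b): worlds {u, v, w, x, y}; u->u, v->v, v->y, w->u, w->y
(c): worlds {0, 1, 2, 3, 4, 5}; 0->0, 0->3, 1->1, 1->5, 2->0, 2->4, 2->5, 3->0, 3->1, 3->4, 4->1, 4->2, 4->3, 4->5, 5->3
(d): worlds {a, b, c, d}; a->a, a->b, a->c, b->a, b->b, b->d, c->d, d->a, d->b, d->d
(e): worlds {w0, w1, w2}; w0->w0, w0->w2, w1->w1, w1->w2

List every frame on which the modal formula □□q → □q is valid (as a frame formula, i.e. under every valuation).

This is the axiom for density; its first-order frame correspondent is ∀x ∀y (Rxy → ∃z (Rxz ∧ Rzy)).
(a): fails — R51 but no z with R5z and Rz1.
(b): fails — Rwy but no z with Rwz and Rzy.
(c): fails — R34 but no z with R3z and Rz4.
(d): satisfies the condition.
(e): satisfies the condition.

(d), (e)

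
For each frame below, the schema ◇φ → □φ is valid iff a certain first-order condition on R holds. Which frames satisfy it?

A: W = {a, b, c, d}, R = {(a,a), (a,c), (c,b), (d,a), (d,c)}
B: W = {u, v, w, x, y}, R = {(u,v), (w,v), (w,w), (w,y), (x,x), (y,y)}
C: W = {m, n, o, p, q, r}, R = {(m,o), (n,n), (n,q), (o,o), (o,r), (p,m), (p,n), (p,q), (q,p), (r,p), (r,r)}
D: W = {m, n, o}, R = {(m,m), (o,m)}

D

The schema corresponds to partial functionality: ∀x ∀y ∀z (Rxy ∧ Rxz → y = z).
A: fails — a sees both a and c.
B: fails — w sees both v and w.
C: fails — n sees both n and q.
D: satisfies the condition.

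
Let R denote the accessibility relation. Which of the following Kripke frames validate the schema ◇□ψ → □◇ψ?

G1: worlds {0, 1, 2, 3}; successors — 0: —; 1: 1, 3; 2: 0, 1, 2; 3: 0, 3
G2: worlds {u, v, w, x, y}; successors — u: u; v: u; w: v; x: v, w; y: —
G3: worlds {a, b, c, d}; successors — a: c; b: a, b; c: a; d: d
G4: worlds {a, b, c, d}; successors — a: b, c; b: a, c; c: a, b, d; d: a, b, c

The schema corresponds to convergence: ∀x ∀y ∀z (Rxy ∧ Rxz → ∃w (Ryw ∧ Rzw)).
G1: fails — R20 and R20 but 0 and 0 have no common successor.
G2: fails — Rxw and Rxv but w and v have no common successor.
G3: fails — Rbb and Rba but b and a have no common successor.
G4: holds.

G4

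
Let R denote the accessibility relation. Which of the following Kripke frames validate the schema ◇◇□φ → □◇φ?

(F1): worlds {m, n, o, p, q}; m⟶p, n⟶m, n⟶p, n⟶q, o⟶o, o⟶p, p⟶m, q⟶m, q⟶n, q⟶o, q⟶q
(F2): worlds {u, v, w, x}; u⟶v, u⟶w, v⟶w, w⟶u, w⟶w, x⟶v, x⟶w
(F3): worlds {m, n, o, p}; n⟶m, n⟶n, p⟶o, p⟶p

(F2)

The schema corresponds to a generalized confluence (Geach) condition: ∀x ∀y ∀z ((xR²y ∧ xRz) → ∃w (yRw ∧ zRw)).
(F1): fails — mR²m, mRp but no w with mRw and pRw.
(F2): holds.
(F3): fails — nR²m, nRm but no w with mRw and mRw.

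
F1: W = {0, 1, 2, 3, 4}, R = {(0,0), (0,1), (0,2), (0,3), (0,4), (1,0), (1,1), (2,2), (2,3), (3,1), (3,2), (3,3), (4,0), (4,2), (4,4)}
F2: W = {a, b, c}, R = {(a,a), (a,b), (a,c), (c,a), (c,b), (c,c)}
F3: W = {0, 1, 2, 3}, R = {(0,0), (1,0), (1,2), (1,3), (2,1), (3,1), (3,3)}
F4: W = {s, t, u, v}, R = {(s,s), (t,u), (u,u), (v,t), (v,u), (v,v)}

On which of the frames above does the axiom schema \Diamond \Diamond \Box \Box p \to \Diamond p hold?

F1, F4

This is the axiom for a generalized confluence (Geach) condition; its first-order frame correspondent is \forall x \forall y (x R^2 y \to \exists w (y R^2 w \wedge xRw)).
F1: condition met.
F2: fails — aR²b but no w with bR²w and aRw.
F3: fails — 2R²0 but no w with 0R²w and 2Rw.
F4: condition met.
Valid on: F1, F4.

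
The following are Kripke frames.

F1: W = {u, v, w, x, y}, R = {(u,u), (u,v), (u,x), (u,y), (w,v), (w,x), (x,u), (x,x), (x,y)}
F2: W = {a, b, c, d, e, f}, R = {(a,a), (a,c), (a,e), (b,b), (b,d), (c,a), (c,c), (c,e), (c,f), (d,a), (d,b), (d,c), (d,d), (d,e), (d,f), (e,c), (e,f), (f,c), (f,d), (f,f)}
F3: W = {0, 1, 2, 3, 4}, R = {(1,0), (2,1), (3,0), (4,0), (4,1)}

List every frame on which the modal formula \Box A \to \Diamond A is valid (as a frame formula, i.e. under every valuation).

F2

The schema corresponds to seriality: \forall x \exists y Rxy.
F1: fails — world v has no successor.
F2: satisfies the condition.
F3: fails — world 0 has no successor.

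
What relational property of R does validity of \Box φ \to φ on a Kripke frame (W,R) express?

This is the T axiom.
It corresponds to reflexivity: \forall x Rxx.

Reflexivity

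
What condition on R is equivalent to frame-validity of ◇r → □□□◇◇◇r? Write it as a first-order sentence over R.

∀x ∀y ∀z ((xRy ∧ xR³z) → ∃w (y = w ∧ zR³w))

This is a Sahlqvist (Geach-type) schema ◇^1□^0r → □^3◇^3r.
Minimal-valuation argument: fix x; take any y with xR^1y and any z with xR^3z. Set V(r) to the set of worlds R-reachable from y in exactly 0 steps. Then □^0r holds at y, so the antecedent holds at x; validity forces ◇^3r at z, giving a w with zR^3w and yR^0w.
First-order correspondent: ∀x ∀y ∀z ((xRy ∧ xR³z) → ∃w (y = w ∧ zR³w)).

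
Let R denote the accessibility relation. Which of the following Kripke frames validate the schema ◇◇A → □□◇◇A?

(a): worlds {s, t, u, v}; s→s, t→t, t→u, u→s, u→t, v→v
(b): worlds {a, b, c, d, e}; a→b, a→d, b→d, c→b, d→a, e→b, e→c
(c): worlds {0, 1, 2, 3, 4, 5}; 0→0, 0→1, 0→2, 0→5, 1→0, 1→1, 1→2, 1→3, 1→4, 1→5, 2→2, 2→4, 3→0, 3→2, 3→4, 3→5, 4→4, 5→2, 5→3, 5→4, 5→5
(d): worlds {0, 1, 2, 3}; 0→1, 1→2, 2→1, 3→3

This is the axiom for a generalized confluence (Geach) condition; its first-order frame correspondent is ∀x ∀y ∀z ((xR²y ∧ xR²z) → ∃w (y = w ∧ zR²w)).
(a): fails — tR²t, tR²s but no w with t=w and sR²w.
(b): fails — aR²a, aR²d but no w with a=w and dR²w.
(c): fails — 0R²0, 0R²2 but no w with 0=w and 2R²w.
(d): condition met.
Valid on: (d).

(d)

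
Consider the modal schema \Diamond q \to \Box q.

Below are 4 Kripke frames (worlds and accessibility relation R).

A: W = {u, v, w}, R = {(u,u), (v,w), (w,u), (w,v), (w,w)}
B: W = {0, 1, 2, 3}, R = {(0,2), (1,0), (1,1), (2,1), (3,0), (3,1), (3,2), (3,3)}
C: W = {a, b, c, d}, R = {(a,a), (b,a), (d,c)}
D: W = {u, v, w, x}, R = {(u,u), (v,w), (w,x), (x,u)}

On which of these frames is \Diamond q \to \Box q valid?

This is the axiom for partial functionality; its first-order frame correspondent is \forall x \forall y \forall z (Rxy \wedge Rxz \to y = z).
A: fails — w sees both u and v.
B: fails — 1 sees both 0 and 1.
C: satisfies the condition.
D: satisfies the condition.

C, D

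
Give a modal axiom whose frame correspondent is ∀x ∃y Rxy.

A defining formula is □q → ◇q (the D axiom).
Suppose □q→◇q is valid. At any x set V(q)=W. Then □q at x, so ◇q at x, so x has a successor.

□q → ◇q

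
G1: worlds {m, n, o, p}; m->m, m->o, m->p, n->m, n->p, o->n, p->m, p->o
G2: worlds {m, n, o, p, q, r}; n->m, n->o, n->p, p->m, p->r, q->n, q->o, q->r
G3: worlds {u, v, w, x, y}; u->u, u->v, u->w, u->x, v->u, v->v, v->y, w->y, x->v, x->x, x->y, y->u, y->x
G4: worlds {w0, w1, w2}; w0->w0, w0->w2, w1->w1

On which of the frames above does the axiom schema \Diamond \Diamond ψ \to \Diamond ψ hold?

G4

This is the axiom for transitivity; its first-order frame correspondent is \forall x \forall y \forall z (Rxy \wedge Ryz \to Rxz).
G1: fails — Ron and Rnm but not Rom.
G2: fails — Rqn and Rnm but not Rqm.
G3: fails — Ruv and Rvy but not Ruy.
G4: holds.
Valid on: G4.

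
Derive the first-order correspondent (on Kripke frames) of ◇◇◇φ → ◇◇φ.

∀x ∀y (xR³y → ∃w (y = w ∧ xR²w))

This is a Sahlqvist (Geach-type) schema ◇^3□^0φ → □^0◇^2φ.
Minimal-valuation argument: fix x; take any y with xR^3y and any z with xR^0z. Set V(φ) to the set of worlds R-reachable from y in exactly 0 steps. Then □^0φ holds at y, so the antecedent holds at x; validity forces ◇^2φ at z, giving a w with zR^2w and yR^0w.
First-order correspondent: ∀x ∀y (xR³y → ∃w (y = w ∧ xR²w)).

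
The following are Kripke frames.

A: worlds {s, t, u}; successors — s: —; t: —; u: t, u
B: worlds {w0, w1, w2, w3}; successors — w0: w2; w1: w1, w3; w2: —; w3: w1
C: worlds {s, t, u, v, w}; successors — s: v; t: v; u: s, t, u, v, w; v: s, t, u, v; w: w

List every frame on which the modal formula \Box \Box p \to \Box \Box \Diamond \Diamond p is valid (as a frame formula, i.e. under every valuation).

B, C

The schema corresponds to a generalized confluence (Geach) condition: \forall x \forall z (x R^2 z \to \exists w (x R^2 w \wedge z R^2 w)).
A: fails — uR²t but no w with uR²w and tR²w.
B: satisfies the condition.
C: satisfies the condition.
Valid on: B, C.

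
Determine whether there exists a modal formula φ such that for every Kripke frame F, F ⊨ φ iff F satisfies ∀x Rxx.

Yes: it is reflexivity, defined by the T schema □p → p.
Suppose □p→p is valid. At any x set V(p)={w : Rxw}. Then □p holds at x, so p holds at x, i.e. Rxx.

Yes, by □p → p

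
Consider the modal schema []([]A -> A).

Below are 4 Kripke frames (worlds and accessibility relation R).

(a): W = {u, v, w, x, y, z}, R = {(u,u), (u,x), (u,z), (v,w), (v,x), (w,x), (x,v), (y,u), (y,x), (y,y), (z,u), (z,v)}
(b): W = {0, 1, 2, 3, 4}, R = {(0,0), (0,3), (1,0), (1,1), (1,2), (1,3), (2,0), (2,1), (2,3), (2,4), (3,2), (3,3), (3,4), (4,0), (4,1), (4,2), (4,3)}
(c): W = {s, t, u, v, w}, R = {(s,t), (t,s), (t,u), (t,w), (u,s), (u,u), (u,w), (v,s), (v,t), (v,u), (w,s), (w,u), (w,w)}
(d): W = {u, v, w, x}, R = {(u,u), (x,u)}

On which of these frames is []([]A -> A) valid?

(d)

Frame correspondent (Sahlqvist): forall x forall y (Rxy -> Ryy) — i.e. shift-reflexivity.
(a): fails — Ruz but not Rzz.
(b): fails — R34 but not R44.
(c): fails — Rus but not Rss.
(d): holds.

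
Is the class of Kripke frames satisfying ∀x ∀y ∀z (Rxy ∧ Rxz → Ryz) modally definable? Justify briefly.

This is a Sahlqvist condition; the 5 axiom ◇p → □◇p defines it.

Yes, by ◇p → □◇p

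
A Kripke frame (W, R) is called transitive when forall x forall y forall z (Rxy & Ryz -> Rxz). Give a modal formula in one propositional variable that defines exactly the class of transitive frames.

□q → □□q

This is transitivity; the standard corresponding axiom is 4: □q → □□q.
Suppose □q→□□q is valid. Take Rxy, Ryz and set V(q)={w : Rxw}. Then □q at x, so □□q at x, so □q at y, so q at z, i.e. Rxz.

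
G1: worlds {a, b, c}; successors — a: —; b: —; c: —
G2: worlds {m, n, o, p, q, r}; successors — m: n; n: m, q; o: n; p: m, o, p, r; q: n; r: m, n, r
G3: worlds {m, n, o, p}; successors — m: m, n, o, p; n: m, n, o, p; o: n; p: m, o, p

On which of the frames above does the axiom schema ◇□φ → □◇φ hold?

This is the axiom for convergence; its first-order frame correspondent is ∀x ∀y ∀z (Rxy ∧ Rxz → ∃w (Ryw ∧ Rzw)).
G1: condition met.
G2: fails — Rpm and Rpp but m and p have no common successor.
G3: fails — Rmo and Rmp but o and p have no common successor.
Valid on: G1.

G1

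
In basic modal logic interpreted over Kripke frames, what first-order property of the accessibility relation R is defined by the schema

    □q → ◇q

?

seriality: ∀x ∃y Rxy

This is the D axiom.
It corresponds to seriality: ∀x ∃y Rxy.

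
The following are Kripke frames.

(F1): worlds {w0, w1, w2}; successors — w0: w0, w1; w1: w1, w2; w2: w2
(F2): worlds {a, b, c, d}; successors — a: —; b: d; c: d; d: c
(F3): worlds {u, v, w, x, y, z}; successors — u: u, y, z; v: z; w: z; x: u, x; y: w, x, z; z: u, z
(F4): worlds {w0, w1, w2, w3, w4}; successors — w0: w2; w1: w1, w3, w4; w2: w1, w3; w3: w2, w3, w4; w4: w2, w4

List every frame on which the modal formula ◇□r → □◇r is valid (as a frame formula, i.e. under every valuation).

(F1), (F2)

The schema corresponds to convergence: ∀x ∀y ∀z (Rxy ∧ Rxz → ∃w (Ryw ∧ Rzw)).
(F1): condition met.
(F2): condition met.
(F3): fails — Ryx and Ryw but x and w have no common successor.
(F4): fails — Rw3w2 and Rw3w4 but w2 and w4 have no common successor.
Valid on: (F1), (F2).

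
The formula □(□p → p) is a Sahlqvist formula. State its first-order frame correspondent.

Suppose □(□p→p) is valid. Take Rxy and set V(p)={w : Ryw}. Then at y, □p holds; since □(□p→p) at x, □p→p at y, so p at y, i.e. Ryy.

Shift-reflexivity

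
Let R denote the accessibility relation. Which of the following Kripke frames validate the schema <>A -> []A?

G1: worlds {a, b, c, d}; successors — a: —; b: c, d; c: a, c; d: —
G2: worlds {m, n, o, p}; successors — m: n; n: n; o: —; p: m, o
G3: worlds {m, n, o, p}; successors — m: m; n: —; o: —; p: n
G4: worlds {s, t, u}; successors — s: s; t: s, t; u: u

The schema corresponds to partial functionality: forall x forall y forall z (Rxy & Rxz -> y = z).
G1: fails — b sees both c and d.
G2: fails — p sees both m and o.
G3: holds.
G4: fails — t sees both s and t.

G3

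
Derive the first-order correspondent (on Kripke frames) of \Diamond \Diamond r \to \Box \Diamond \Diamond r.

This is a Sahlqvist (Geach-type) schema ◇^2□^0r → □^1◇^2r.
Minimal-valuation argument: fix x; take any y with xR^2y and any z with xR^1z. Set V(r) to the set of worlds R-reachable from y in exactly 0 steps. Then □^0r holds at y, so the antecedent holds at x; validity forces ◇^2r at z, giving a w with zR^2w and yR^0w.
First-order correspondent: \forall x \forall y \forall z ((x R^2 y \wedge xRz) \to \exists w (y = w \wedge z R^2 w)).

\forall x \forall y \forall z ((x R^2 y \wedge xRz) \to \exists w (y = w \wedge z R^2 w))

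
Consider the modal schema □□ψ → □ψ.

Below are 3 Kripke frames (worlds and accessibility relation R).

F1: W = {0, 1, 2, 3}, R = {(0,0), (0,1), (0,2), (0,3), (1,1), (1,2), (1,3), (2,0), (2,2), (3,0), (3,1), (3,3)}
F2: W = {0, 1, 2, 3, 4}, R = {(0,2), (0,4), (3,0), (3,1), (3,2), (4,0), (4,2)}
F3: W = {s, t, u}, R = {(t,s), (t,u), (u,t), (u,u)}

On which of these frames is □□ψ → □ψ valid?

This is the axiom for density; its first-order frame correspondent is ∀x ∀y (Rxy → ∃z (Rxz ∧ Rzy)).
F1: condition met.
F2: fails — R31 but no z with R3z and Rz1.
F3: fails — Rts but no z with Rtz and Rzs.
Valid on: F1.

F1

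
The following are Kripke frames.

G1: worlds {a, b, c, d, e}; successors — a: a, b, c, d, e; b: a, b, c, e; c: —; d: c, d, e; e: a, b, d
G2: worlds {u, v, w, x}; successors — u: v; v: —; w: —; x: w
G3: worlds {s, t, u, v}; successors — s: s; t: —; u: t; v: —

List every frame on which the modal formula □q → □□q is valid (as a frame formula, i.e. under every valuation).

This is the axiom for transitivity; its first-order frame correspondent is ∀x ∀y ∀z (Rxy ∧ Ryz → Rxz).
G1: fails — Rde and Reb but not Rdb.
G2: holds.
G3: holds.

G2, G3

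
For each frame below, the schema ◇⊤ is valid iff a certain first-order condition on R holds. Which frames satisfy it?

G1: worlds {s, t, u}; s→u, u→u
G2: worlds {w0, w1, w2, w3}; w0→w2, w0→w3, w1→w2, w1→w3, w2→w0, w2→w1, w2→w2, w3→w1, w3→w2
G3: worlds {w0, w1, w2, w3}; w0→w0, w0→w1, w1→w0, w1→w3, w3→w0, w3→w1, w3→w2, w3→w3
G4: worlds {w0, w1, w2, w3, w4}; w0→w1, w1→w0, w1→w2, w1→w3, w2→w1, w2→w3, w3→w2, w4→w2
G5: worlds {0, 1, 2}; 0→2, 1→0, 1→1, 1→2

Frame correspondent (Sahlqvist): ∀x ∃y Rxy — i.e. seriality.
G1: fails — world t has no successor.
G2: holds.
G3: fails — world w2 has no successor.
G4: holds.
G5: fails — world 2 has no successor.

G2, G4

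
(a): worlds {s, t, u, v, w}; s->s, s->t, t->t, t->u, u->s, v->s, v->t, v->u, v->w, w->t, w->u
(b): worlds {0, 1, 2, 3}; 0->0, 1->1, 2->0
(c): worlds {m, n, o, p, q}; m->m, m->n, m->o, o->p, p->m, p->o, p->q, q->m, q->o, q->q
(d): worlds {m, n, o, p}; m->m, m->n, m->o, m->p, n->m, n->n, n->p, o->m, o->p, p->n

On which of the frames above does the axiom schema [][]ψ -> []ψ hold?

(b), (d)

This is the axiom for density; its first-order frame correspondent is forall x forall y (Rxy -> exists z (Rxz & Rzy)).
(a): fails — Rvw but no z with Rvz and Rzw.
(b): satisfies the condition.
(c): fails — Rop but no z with Roz and Rzp.
(d): satisfies the condition.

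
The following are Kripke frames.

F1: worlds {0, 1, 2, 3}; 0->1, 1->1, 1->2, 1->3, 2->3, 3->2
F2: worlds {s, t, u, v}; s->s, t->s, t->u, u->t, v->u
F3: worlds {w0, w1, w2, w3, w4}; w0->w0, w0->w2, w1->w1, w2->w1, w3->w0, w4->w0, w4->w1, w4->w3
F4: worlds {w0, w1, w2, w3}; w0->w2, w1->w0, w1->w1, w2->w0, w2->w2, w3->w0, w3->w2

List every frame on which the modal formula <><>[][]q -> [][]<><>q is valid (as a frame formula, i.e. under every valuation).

Frame correspondent (Sahlqvist): forall x forall y forall z ((x R^2 y & x R^2 z) -> exists w (y R^2 w & z R^2 w)) — i.e. a generalized confluence (Geach) condition.
F1: fails — 0R²2, 0R²3 but no w with 2R²w and 3R²w.
F2: holds.
F3: holds.
F4: holds.

F2, F3, F4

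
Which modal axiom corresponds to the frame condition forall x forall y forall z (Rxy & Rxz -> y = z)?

◇ψ → □ψ

A defining formula is ◇ψ → □ψ (the CD axiom).
Suppose ◇ψ→□ψ is valid. Take Rxy, Rxz and set V(ψ)={y}. Then ◇ψ at x, so □ψ at x, so ψ at z, i.e. z=y.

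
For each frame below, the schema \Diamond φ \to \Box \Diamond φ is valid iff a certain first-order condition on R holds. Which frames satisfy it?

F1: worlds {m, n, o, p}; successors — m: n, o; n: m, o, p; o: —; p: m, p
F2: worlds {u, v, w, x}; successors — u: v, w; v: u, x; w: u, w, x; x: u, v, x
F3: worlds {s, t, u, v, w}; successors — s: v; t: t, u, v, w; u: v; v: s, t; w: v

Frame correspondent (Sahlqvist): \forall x \forall y \forall z (Rxy \wedge Rxz \to Ryz) — i.e. the Euclidean property.
F1: fails — Rmo and Rmo but not Roo.
F2: fails — Ruv and Ruv but not Rvv.
F3: fails — Rsv and Rsv but not Rvv.
Valid on no frame.

none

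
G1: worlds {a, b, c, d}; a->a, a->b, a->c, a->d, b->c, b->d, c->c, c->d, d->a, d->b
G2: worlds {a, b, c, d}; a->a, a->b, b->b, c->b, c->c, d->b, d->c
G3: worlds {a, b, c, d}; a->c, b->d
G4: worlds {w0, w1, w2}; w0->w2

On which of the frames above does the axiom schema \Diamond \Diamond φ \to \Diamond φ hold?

G2, G3, G4

This is the axiom for transitivity; its first-order frame correspondent is \forall x \forall y \forall z (Rxy \wedge Ryz \to Rxz).
G1: fails — Rcd and Rdb but not Rcb.
G2: holds.
G3: holds.
G4: holds.
Valid on: G2, G3, G4.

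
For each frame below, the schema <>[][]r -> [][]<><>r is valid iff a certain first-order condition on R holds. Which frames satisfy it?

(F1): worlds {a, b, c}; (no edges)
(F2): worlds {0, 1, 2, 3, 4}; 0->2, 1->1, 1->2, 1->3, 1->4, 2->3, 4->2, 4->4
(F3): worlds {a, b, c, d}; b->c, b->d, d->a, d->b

Frame correspondent (Sahlqvist): forall x forall y forall z ((xRy & x R^2 z) -> exists w (y R^2 w & z R^2 w)) — i.e. a generalized confluence (Geach) condition.
(F1): satisfies the condition.
(F2): fails — 0R2, 0R²3 but no w with 2R²w and 3R²w.
(F3): fails — bRc, bR²a but no w with cR²w and aR²w.

(F1)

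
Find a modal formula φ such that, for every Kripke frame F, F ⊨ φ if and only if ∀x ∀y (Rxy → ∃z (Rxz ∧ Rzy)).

The condition is density. The C4 schema □□q → □q defines it.
Suppose □□q→□q is valid. Take Rxy and set V(q)={w : xR²w}. Then □□q at x, so □q at x, so q at y, i.e. ∃z(Rxz∧Rzy).

□□q → □q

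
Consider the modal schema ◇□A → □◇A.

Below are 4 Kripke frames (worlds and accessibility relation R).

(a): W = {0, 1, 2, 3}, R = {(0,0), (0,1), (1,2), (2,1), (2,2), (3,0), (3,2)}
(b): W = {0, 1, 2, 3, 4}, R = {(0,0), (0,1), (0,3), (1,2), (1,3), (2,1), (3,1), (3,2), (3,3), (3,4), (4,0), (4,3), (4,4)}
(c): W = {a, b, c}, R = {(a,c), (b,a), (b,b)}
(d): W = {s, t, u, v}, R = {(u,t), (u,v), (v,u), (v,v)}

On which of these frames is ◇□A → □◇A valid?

The schema corresponds to convergence: ∀x ∀y ∀z (Rxy ∧ Rxz → ∃w (Ryw ∧ Rzw)).
(a): fails — R00 and R01 but 0 and 1 have no common successor.
(b): fails — R34 and R32 but 4 and 2 have no common successor.
(c): fails — Rac and Rac but c and c have no common successor.
(d): fails — Ruv and Rut but v and t have no common successor.

none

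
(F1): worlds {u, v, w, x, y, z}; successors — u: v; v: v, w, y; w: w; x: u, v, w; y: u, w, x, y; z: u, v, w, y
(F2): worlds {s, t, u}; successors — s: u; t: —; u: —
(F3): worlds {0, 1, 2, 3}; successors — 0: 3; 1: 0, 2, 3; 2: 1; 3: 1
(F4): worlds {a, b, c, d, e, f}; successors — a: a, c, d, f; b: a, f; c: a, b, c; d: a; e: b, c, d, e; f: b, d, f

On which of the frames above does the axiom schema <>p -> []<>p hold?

none

Frame correspondent (Sahlqvist): forall x forall y forall z (Rxy & Rxz -> Ryz) — i.e. the Euclidean property.
(F1): fails — Rvw and Rvv but not Rwv.
(F2): fails — Rsu and Rsu but not Ruu.
(F3): fails — R03 and R03 but not R33.
(F4): fails — Rac and Rad but not Rcd.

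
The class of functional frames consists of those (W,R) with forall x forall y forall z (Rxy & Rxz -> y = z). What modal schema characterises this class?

◇q → □q

This is partial functionality; the standard corresponding axiom is CD: ◇q → □q.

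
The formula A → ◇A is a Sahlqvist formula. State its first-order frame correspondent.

This schema is equivalent to the T axiom □A → A.
Its frame correspondent is reflexivity — ∀x Rxx.

Reflexivity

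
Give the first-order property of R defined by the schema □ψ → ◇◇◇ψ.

∀x ∃w (xRw ∧ xR³w)

This is a Sahlqvist (Geach-type) schema ◇^0□^1ψ → □^0◇^3ψ.
Minimal-valuation argument: fix x; take any y with xR^0y and any z with xR^0z. Set V(ψ) to the set of worlds R-reachable from y in exactly 1 step. Then □^1ψ holds at y, so the antecedent holds at x; validity forces ◇^3ψ at z, giving a w with zR^3w and yR^1w.
First-order correspondent: ∀x ∃w (xRw ∧ xR³w).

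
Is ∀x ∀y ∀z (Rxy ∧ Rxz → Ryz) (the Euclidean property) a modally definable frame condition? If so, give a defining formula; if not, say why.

Yes: it is the Euclidean property, defined by the 5 schema ◇r → □◇r.
Suppose ◇r→□◇r is valid. Take Rxy, Rxz and set V(r)={y}. Then ◇r at x, so □◇r at x, so ◇r at z, so some w with Rzw has r; w=y, i.e. Rzy. By symmetry of the argument, Ryz.

Yes, by ◇r → □◇r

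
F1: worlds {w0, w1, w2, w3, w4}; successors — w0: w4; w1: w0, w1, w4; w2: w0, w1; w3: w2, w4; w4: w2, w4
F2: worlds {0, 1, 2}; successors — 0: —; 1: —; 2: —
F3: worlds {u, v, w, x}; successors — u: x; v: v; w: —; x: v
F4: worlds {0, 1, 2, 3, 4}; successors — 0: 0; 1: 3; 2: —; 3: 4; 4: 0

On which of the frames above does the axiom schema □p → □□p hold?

F2

This is the axiom for transitivity; its first-order frame correspondent is ∀x ∀y ∀z (Rxy ∧ Ryz → Rxz).
F1: fails — Rw0w4 and Rw4w2 but not Rw0w2.
F2: holds.
F3: fails — Rux and Rxv but not Ruv.
F4: fails — R34 and R40 but not R30.
Valid on: F2.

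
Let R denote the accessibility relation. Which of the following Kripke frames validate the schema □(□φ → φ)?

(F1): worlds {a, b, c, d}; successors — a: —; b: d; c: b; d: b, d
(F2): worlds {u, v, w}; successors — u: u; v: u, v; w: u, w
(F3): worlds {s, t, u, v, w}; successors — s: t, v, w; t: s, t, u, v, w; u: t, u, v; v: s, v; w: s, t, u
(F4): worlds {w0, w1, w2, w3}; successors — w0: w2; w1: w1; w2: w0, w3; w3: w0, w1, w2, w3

(F2)

The schema corresponds to shift-reflexivity: ∀x ∀y (Rxy → Ryy).
(F1): fails — Rdb but not Rbb.
(F2): holds.
(F3): fails — Rts but not Rss.
(F4): fails — Rw3w0 but not Rw0w0.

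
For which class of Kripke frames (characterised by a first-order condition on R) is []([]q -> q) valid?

shift-reflexivity: forall x forall y (Rxy -> Ryy)

Suppose □(□q→q) is valid. Take Rxy and set V(q)={w : Ryw}. Then at y, □q holds; since □(□q→q) at x, □q→q at y, so q at y, i.e. Ryy.
The converse is a direct semantic check.
Frame condition: forall x forall y (Rxy -> Ryy).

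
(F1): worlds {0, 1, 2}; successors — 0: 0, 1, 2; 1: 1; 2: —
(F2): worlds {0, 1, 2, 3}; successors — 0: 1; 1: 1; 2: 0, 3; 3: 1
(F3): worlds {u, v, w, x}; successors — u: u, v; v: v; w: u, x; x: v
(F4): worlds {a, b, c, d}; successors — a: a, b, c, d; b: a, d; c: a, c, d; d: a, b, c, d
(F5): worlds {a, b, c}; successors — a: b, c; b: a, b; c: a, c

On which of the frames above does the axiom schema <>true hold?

This is the axiom for seriality; its first-order frame correspondent is forall x exists y Rxy.
(F1): fails — world 2 has no successor.
(F2): condition met.
(F3): condition met.
(F4): condition met.
(F5): condition met.

(F2), (F3), (F4), (F5)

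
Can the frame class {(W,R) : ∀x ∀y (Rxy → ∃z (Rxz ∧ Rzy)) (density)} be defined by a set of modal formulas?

Definable; □□p → □p defines it

This is a Sahlqvist condition; the C4 axiom □□p → □p defines it.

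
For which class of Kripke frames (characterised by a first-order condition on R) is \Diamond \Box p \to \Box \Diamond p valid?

convergence

Suppose ◇□p→□◇p is valid. Take Rxy, Rxz and set V(p)={w : Ryw}. Then □p at y so ◇□p at x, so □◇p at x, so ◇p at z, giving w with Rzw and Ryw.
The converse is a direct semantic check.
So the correspondent is convergence.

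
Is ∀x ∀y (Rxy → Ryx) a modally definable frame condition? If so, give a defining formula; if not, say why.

Yes — defined by r → □◇r

The condition is symmetry. A defining modal formula is r → □◇r.
Suppose r→□◇r is valid. Take Rxy and set V(r)={x}. Then r at x, so □◇r at x, so ◇r at y, so some z with Ryz has r; z=x, i.e. Ryx.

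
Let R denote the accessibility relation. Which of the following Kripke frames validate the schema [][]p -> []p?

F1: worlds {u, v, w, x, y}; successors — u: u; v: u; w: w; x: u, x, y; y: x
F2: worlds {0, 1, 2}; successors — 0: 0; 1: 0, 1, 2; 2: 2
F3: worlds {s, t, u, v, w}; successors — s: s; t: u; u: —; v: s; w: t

F1, F2

Frame correspondent (Sahlqvist): forall x forall y (Rxy -> exists z (Rxz & Rzy)) — i.e. density.
F1: satisfies the condition.
F2: satisfies the condition.
F3: fails — Rtu but no z with Rtz and Rzu.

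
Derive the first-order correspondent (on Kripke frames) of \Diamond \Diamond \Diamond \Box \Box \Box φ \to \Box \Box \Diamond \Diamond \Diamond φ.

\forall x \forall y \forall z ((x R^3 y \wedge x R^2 z) \to \exists w (y R^3 w \wedge z R^3 w))

This is a Sahlqvist (Geach-type) schema ◇^3□^3φ → □^2◇^3φ.
Minimal-valuation argument: fix x; take any y with xR^3y and any z with xR^2z. Set V(φ) to the set of worlds R-reachable from y in exactly 3 steps. Then □^3φ holds at y, so the antecedent holds at x; validity forces ◇^3φ at z, giving a w with zR^3w and yR^3w.
First-order correspondent: \forall x \forall y \forall z ((x R^3 y \wedge x R^2 z) \to \exists w (y R^3 w \wedge z R^3 w)).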